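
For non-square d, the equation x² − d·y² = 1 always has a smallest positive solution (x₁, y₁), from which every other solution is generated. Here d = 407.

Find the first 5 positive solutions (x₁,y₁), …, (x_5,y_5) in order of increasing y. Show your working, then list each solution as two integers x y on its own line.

[20; 5,1,2,1,5,40] for √407; ℓ=6 ⇒ convergent index 5
a_0=20:  p_0=20·1+0=20,  q_0=20·0+1=1
…
a_2=1:  p_2=1·101+20=121,  q_2=1·5+1=6
…
a_4=1:  p_4=1·343+121=464,  q_4=1·17+6=23
a_5=5:  p_5=5·464+343=2663,  q_5=5·23+17=132
fundamental: x₁=2663, y₁=132  (since 7091569 − 407·17424 = 1)
(2663+132√407)^2 = 14183137 + 703032√407
(2663+132√407)^3 = 75539384999 + 3744348300√407
(2663+132√407)^4 = 402322750321537 + 19942398342768√407
(2663+132√407)^5 = 2142770892673121063 + 106213209829234068√407

2663 132
14183137 703032
75539384999 3744348300
402322750321537 19942398342768
2142770892673121063 106213209829234068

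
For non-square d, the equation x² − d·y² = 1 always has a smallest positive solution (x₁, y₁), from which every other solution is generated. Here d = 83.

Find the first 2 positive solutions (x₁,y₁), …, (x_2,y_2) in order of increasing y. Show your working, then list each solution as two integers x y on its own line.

[9; 9,18] for √83; ℓ=2 ⇒ convergent index 1
i=0: a=9 ⇒ p=9, q=1
i=1: a=9 ⇒ p=82, q=9
fundamental: x₁=82, y₁=9  (since 6724 − 83·81 = 1)
(x_2, y_2) = (82·82 + 83·9·9, 82·9 + 9·82) = (13447, 1476)

82 9
13447 1476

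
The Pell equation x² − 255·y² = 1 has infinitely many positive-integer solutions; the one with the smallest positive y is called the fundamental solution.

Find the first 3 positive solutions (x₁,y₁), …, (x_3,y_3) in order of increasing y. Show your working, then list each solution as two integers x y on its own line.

√255 → a₀=15, period (1,30); ℓ=2 even so k=1
step 0: (15, 1)  from 15·(1,0) + (0,1)
step 1: (16, 1)  from 1·(15,1) + (1,0)
→ (16, 1).  Check: 16²=256, 255·1²=255, difference 1.
n=2: (16,1)∘(16,1) = (16·16+255·1·1, 16·1+1·16) = (511,32)
n=3: (511,32)∘(16,1) = (16·511+255·1·32, 16·32+1·511) = (16336,1023)

16 1
511 32
16336 1023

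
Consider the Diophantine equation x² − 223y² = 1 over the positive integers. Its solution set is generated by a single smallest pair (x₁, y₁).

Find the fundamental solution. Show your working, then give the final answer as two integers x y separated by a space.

224 15

d=223: √d = [14; 1,13,1,28] (ℓ=4, even), read p_3/q_3
i=0: a=14 ⇒ p=14, q=1
…
i=2: a=13 ⇒ p=209, q=14
i=3: a=1 ⇒ p=224, q=15
fundamental: x₁=224, y₁=15  (since 50176 − 223·225 = 1)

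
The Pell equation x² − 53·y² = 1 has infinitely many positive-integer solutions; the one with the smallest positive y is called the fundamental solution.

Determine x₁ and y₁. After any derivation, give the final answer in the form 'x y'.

√53 = [7; 3,1,1,3,14, …], period ℓ=5 (odd) → k=9
step 0: (7, 1)  from 7·(1,0) + (0,1)
…
step 2: (29, 4)  from 1·(22,3) + (7,1)
…
step 4: (182, 25)  from 3·(51,7) + (29,4)
…
step 7: (10578, 1453)  from 1·(7979,1096) + (2599,357)
step 8: (18557, 2549)  from 1·(10578,1453) + (7979,1096)
step 9: (66249, 9100)  from 3·(18557,2549) + (10578,1453)
(x₁, y₁) = (66249, 9100);  66249² − 53·9100² = 1 ✓

66249 9100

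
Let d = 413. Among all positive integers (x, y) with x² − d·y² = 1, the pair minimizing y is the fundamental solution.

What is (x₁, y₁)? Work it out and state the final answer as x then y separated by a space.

113399 5580

d=413: √d = [20; 3,9,1,4,1,9,3,40] (ℓ=8, even), read p_7/q_7
i=0: a=20 ⇒ p=20, q=1
i=1: a=3 ⇒ p=61, q=3
i=2: a=9 ⇒ p=569, q=28
i=3: a=1 ⇒ p=630, q=31
i=4: a=4 ⇒ p=3089, q=152
i=5: a=1 ⇒ p=3719, q=183
i=6: a=9 ⇒ p=36560, q=1799
i=7: a=3 ⇒ p=113399, q=5580
(x₁, y₁) = (113399, 5580);  113399² − 413·5580² = 1 ✓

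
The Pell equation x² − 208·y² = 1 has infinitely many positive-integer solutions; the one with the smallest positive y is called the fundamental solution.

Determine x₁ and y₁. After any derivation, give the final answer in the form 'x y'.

649 45

√208 → a₀=14, period (2,2,1,2,2,28); ℓ=6 even so k=5
i=0: a=14 ⇒ p=14, q=1
i=1: a=2 ⇒ p=29, q=2
i=2: a=2 ⇒ p=72, q=5
…
i=4: a=2 ⇒ p=274, q=19
i=5: a=2 ⇒ p=649, q=45
→ (649, 45).  Check: 649²=421201, 208·45²=421200, difference 1.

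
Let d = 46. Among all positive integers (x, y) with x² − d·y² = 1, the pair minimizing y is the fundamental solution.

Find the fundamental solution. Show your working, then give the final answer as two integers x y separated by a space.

√46 → a₀=6, period (1,3,1,1,2,6,2,1,1,3,1,12); ℓ=12 even so k=11
i=0: a=6 ⇒ p=6, q=1
i=1: a=1 ⇒ p=7, q=1
…
i=5: a=2 ⇒ p=156, q=23
i=6: a=6 ⇒ p=997, q=147
…
i=8: a=1 ⇒ p=3147, q=464
i=9: a=1 ⇒ p=5297, q=781
i=10: a=3 ⇒ p=19038, q=2807
i=11: a=1 ⇒ p=24335, q=3588
(x₁, y₁) = (24335, 3588);  24335² − 46·3588² = 1 ✓

24335 3588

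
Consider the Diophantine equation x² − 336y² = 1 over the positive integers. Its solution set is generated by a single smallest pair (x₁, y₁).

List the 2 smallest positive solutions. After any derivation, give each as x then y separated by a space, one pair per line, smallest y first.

[18; 3,36] for √336; ℓ=2 ⇒ convergent index 1
a_0=18:  p_0=18·1+0=18,  q_0=18·0+1=1
a_1=3:  p_1=3·18+1=55,  q_1=3·1+0=3
(x₁, y₁) = (55, 3);  55² − 336·3² = 1 ✓
n=2: (55,3)∘(55,3) = (55·55+336·3·3, 55·3+3·55) = (6049,330)

55 3
6049 330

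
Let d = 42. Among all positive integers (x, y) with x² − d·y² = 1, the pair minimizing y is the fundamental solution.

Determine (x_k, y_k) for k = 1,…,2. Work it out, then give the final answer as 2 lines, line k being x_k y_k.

√42 → a₀=6, period (2,12); ℓ=2 even so k=1
k=0  a_k=6  p_k/q_k = 6/1
k=1  a_k=2  p_k/q_k = 13/2
→ (13, 2).  Check: 13²=169, 42·2²=168, difference 1.
(13+2√42)^2 = 337 + 52√42

13 2
337 52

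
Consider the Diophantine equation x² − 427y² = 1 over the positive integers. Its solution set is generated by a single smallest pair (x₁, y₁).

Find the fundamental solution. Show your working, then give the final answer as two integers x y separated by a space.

[20; 1,1,1,40] for √427; ℓ=4 ⇒ convergent index 3
step 0: (20, 1)  from 20·(1,0) + (0,1)
step 1: (21, 1)  from 1·(20,1) + (1,0)
step 2: (41, 2)  from 1·(21,1) + (20,1)
step 3: (62, 3)  from 1·(41,2) + (21,1)
→ (62, 3).  Check: 62²=3844, 427·3²=3843, difference 1.

62 3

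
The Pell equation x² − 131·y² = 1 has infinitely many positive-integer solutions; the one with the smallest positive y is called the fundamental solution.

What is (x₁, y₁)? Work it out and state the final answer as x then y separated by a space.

10610 927

d=131: √d = [11; 2,4,11,4,2,22] (ℓ=6, even), read p_5/q_5
step 0: (11, 1)  from 11·(1,0) + (0,1)
…
step 2: (103, 9)  from 4·(23,2) + (11,1)
step 3: (1156, 101)  from 11·(103,9) + (23,2)
step 4: (4727, 413)  from 4·(1156,101) + (103,9)
step 5: (10610, 927)  from 2·(4727,413) + (1156,101)
fundamental: x₁=10610, y₁=927  (since 112572100 − 131·859329 = 1)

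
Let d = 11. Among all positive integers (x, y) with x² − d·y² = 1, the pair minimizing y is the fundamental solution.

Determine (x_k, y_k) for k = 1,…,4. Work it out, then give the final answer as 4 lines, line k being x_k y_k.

10 3
199 60
3970 1197
79201 23880

√11 → a₀=3, period (3,6); ℓ=2 even so k=1
a_0=3:  p_0=3·1+0=3,  q_0=3·0+1=1
a_1=3:  p_1=3·3+1=10,  q_1=3·1+0=3
→ (10, 3).  Check: 10²=100, 11·3²=99, difference 1.
(10+3√11)^2 = 199 + 60√11
(10+3√11)^3 = 3970 + 1197√11
(10+3√11)^4 = 79201 + 23880√11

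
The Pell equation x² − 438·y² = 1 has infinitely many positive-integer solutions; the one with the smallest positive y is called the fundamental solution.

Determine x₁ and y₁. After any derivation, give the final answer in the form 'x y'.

[20; 1,12,1,40] for √438; ℓ=4 ⇒ convergent index 3
i=0: a=20 ⇒ p=20, q=1
…
i=2: a=12 ⇒ p=272, q=13
i=3: a=1 ⇒ p=293, q=14
(x₁, y₁) = (293, 14);  293² − 438·14² = 1 ✓

293 14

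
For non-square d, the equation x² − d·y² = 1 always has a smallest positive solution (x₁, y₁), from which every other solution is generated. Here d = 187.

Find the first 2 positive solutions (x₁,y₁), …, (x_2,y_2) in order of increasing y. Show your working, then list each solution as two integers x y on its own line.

[13; 1,2,13,2,1,26] for √187; ℓ=6 ⇒ convergent index 5
i=0: a=13 ⇒ p=13, q=1
…
i=3: a=13 ⇒ p=547, q=40
i=4: a=2 ⇒ p=1135, q=83
i=5: a=1 ⇒ p=1682, q=123
fundamental: x₁=1682, y₁=123  (since 2829124 − 187·15129 = 1)
(x_2, y_2) = (1682·1682 + 187·123·123, 1682·123 + 123·1682) = (5658247, 413772)

1682 123
5658247 413772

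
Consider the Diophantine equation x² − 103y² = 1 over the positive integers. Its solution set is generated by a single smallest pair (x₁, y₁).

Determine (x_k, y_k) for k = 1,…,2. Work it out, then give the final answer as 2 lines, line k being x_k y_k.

227528 22419
103537981567 10201900464

√103 → a₀=10, period (6,1,2,1,1,9,1,1,2,1,6,20); ℓ=12 even so k=11
k=0  a_k=10  p_k/q_k = 10/1
…
k=3  a_k=2  p_k/q_k = 203/20
…
k=8  a_k=1  p_k/q_k = 9611/947
…
k=10  a_k=1  p_k/q_k = 33877/3338
k=11  a_k=6  p_k/q_k = 227528/22419
→ (227528, 22419).  Check: 227528²=51768990784, 103·22419²=51768990783, difference 1.
(x_2, y_2) = (227528·227528 + 103·22419·22419, 227528·22419 + 22419·227528) = (103537981567, 10201900464)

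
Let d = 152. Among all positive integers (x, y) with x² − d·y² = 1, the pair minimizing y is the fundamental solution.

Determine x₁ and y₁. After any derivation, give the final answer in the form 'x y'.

37 3

[12; 3,24] for √152; ℓ=2 ⇒ convergent index 1
k=0  a_k=12  p_k/q_k = 12/1
k=1  a_k=3  p_k/q_k = 37/3
fundamental: x₁=37, y₁=3  (since 1369 − 152·9 = 1)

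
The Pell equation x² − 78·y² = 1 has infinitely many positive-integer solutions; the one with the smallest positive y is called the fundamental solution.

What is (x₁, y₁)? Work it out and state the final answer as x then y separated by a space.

√78 = [8; 1,4,1,16, …], period ℓ=4 (even) → k=3
a_0=8:  p_0=8·1+0=8,  q_0=8·0+1=1
a_1=1:  p_1=1·8+1=9,  q_1=1·1+0=1
a_2=4:  p_2=4·9+8=44,  q_2=4·1+1=5
a_3=1:  p_3=1·44+9=53,  q_3=1·5+1=6
→ (53, 6).  Check: 53²=2809, 78·6²=2808, difference 1.

53 6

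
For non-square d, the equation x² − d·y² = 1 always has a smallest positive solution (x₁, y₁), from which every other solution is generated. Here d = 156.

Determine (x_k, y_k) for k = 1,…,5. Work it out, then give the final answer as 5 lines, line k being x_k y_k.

25 2
1249 100
62425 4998
3120001 249800
155937625 12485002

√156 → a₀=12, period (2,24); ℓ=2 even so k=1
i=0: a=12 ⇒ p=12, q=1
i=1: a=2 ⇒ p=25, q=2
→ (25, 2).  Check: 25²=625, 156·2²=624, difference 1.
k=2:  x_2 = 25·25+156·2·2 = 1249,  y_2 = 25·2+2·25 = 100
k=3:  x_3 = 25·1249+156·2·100 = 62425,  y_3 = 25·100+2·1249 = 4998
k=4:  x_4 = 25·62425+156·2·4998 = 3120001,  y_4 = 25·4998+2·62425 = 249800
k=5:  x_5 = 25·3120001+156·2·249800 = 155937625,  y_5 = 25·249800+2·3120001 = 12485002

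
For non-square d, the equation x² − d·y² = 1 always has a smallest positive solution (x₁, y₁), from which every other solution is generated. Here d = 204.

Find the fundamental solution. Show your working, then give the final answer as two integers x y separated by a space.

[14; 3,1,1,6,1,1,3,28] for √204; ℓ=8 ⇒ convergent index 7
step 0: (14, 1)  from 14·(1,0) + (0,1)
…
step 2: (57, 4)  from 1·(43,3) + (14,1)
…
step 6: (1414, 99)  from 1·(757,53) + (657,46)
step 7: (4999, 350)  from 3·(1414,99) + (757,53)
(x₁, y₁) = (4999, 350);  4999² − 204·350² = 1 ✓

4999 350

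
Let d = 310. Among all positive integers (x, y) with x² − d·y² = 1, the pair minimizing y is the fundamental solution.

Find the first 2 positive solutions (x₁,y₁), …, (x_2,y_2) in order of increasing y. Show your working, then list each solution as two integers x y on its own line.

848719 48204
1440647881921 81823301352

d=310: √d = [17; 1,1,1,1,5,…,1,1,34] (ℓ=16, even), read p_15/q_15
a_0=17:  p_0=17·1+0=17,  q_0=17·0+1=1
a_1=1:  p_1=1·17+1=18,  q_1=1·1+0=1
a_2=1:  p_2=1·18+17=35,  q_2=1·1+1=2
…
a_6=3:  p_6=3·493+88=1567,  q_6=3·28+5=89
a_7=1:  p_7=1·1567+493=2060,  q_7=1·89+28=117
a_8=2:  p_8=2·2060+1567=5687,  q_8=2·117+89=323
a_9=1:  p_9=1·5687+2060=7747,  q_9=1·323+117=440
a_10=3:  p_10=3·7747+5687=28928,  q_10=3·440+323=1643
a_11=5:  p_11=5·28928+7747=152387,  q_11=5·1643+440=8655
a_12=1:  p_12=1·152387+28928=181315,  q_12=1·8655+1643=10298
a_13=1:  p_13=1·181315+152387=333702,  q_13=1·10298+8655=18953
a_14=1:  p_14=1·333702+181315=515017,  q_14=1·18953+10298=29251
a_15=1:  p_15=1·515017+333702=848719,  q_15=1·29251+18953=48204
fundamental: x₁=848719, y₁=48204  (since 720323940961 − 310·2323625616 = 1)
(x_2, y_2) = (848719·848719 + 310·48204·48204, 848719·48204 + 48204·848719) = (1440647881921, 81823301352)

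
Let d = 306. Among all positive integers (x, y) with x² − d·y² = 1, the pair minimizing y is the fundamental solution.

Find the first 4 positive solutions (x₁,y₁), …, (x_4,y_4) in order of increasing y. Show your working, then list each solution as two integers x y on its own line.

35 2
2449 140
171395 9798
11995201 685720

√306 → a₀=17, period (2,34); ℓ=2 even so k=1
i=0: a=17 ⇒ p=17, q=1
i=1: a=2 ⇒ p=35, q=2
→ (35, 2).  Check: 35²=1225, 306·2²=1224, difference 1.
(x_2, y_2) = (35·35 + 306·2·2, 35·2 + 2·35) = (2449, 140)
(x_3, y_3) = (35·2449 + 306·2·140, 35·140 + 2·2449) = (171395, 9798)
(x_4, y_4) = (35·171395 + 306·2·9798, 35·9798 + 2·171395) = (11995201, 685720)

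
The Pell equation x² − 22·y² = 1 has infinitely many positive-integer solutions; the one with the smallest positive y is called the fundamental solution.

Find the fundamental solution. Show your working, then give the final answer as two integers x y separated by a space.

197 42

d=22: √d = [4; 1,2,4,2,1,8] (ℓ=6, even), read p_5/q_5
i=0: a=4 ⇒ p=4, q=1
…
i=2: a=2 ⇒ p=14, q=3
…
i=4: a=2 ⇒ p=136, q=29
i=5: a=1 ⇒ p=197, q=42
→ (197, 42).  Check: 197²=38809, 22·42²=38808, difference 1.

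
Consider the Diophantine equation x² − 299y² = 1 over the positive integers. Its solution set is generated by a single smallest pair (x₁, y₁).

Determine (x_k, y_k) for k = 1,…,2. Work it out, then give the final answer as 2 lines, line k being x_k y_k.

415 24
344449 19920

√299 = [17; 3,2,3,34, …], period ℓ=4 (even) → k=3
step 0: (17, 1)  from 17·(1,0) + (0,1)
step 1: (52, 3)  from 3·(17,1) + (1,0)
step 2: (121, 7)  from 2·(52,3) + (17,1)
step 3: (415, 24)  from 3·(121,7) + (52,3)
(x₁, y₁) = (415, 24);  415² − 299·24² = 1 ✓
(x_2, y_2) = (415·415 + 299·24·24, 415·24 + 24·415) = (344449, 19920)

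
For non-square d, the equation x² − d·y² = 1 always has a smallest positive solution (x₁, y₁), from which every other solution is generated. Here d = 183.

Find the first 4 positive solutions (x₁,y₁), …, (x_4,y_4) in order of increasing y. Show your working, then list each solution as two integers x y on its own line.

[13; 1,1,8,1,1,26] for √183; ℓ=6 ⇒ convergent index 5
i=0: a=13 ⇒ p=13, q=1
…
i=4: a=1 ⇒ p=257, q=19
i=5: a=1 ⇒ p=487, q=36
(x₁, y₁) = (487, 36);  487² − 183·36² = 1 ✓
n=2: (487,36)∘(487,36) = (487·487+183·36·36, 487·36+36·487) = (474337,35064)
n=3: (474337,35064)∘(487,36) = (487·474337+183·36·35064, 487·35064+36·474337) = (462003751,34152300)
n=4: (462003751,34152300)∘(487,36) = (487·462003751+183·36·34152300, 487·34152300+36·462003751) = (449991179137,33264305136)

487 36
474337 35064
462003751 34152300
449991179137 33264305136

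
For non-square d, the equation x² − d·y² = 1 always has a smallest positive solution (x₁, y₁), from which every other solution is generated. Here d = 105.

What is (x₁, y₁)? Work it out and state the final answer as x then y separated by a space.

√105 = [10; 4,20, …], period ℓ=2 (even) → k=1
i=0: a=10 ⇒ p=10, q=1
i=1: a=4 ⇒ p=41, q=4
fundamental: x₁=41, y₁=4  (since 1681 − 105·16 = 1)

41 4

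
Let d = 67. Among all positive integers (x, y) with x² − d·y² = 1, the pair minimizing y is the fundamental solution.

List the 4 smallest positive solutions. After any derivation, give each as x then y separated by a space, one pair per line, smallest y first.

48842 5967
4771081927 582880428
466058366908226 56938091722785
45526445508292066657 5561940551265649512

√67 → a₀=8, period (5,2,1,1,7,1,1,2,5,16); ℓ=10 even so k=9
a_0=8:  p_0=8·1+0=8,  q_0=8·0+1=1
…
a_4=1:  p_4=1·131+90=221,  q_4=1·16+11=27
…
a_6=1:  p_6=1·1678+221=1899,  q_6=1·205+27=232
…
a_8=2:  p_8=2·3577+1899=9053,  q_8=2·437+232=1106
a_9=5:  p_9=5·9053+3577=48842,  q_9=5·1106+437=5967
(x₁, y₁) = (48842, 5967);  48842² − 67·5967² = 1 ✓
n=2: (48842,5967)∘(48842,5967) = (48842·48842+67·5967·5967, 48842·5967+5967·48842) = (4771081927,582880428)
n=3: (4771081927,582880428)∘(48842,5967) = (48842·4771081927+67·5967·582880428, 48842·582880428+5967·4771081927) = (466058366908226,56938091722785)
n=4: (466058366908226,56938091722785)∘(48842,5967) = (48842·466058366908226+67·5967·56938091722785, 48842·56938091722785+5967·466058366908226) = (45526445508292066657,5561940551265649512)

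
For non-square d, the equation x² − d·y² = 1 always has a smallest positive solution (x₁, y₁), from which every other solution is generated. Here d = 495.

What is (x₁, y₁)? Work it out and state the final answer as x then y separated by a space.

89 4

√495 → a₀=22, period (4,44); ℓ=2 even so k=1
k=0  a_k=22  p_k/q_k = 22/1
k=1  a_k=4  p_k/q_k = 89/4
fundamental: x₁=89, y₁=4  (since 7921 − 495·16 = 1)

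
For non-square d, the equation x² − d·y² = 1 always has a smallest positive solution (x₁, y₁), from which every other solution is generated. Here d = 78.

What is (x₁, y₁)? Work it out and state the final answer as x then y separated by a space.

√78 = [8; 1,4,1,16, …], period ℓ=4 (even) → k=3
i=0: a=8 ⇒ p=8, q=1
…
i=2: a=4 ⇒ p=44, q=5
i=3: a=1 ⇒ p=53, q=6
fundamental: x₁=53, y₁=6  (since 2809 − 78·36 = 1)

53 6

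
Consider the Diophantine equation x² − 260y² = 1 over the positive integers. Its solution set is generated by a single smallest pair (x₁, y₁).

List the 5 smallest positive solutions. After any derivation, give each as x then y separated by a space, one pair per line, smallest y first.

129 8
33281 2064
8586369 532504
2215249921 137383968
571525893249 35444531240

√260 = [16; 8,32, …], period ℓ=2 (even) → k=1
i=0: a=16 ⇒ p=16, q=1
i=1: a=8 ⇒ p=129, q=8
(x₁, y₁) = (129, 8);  129² − 260·8² = 1 ✓
(129+8√260)^2 = 33281 + 2064√260
(129+8√260)^3 = 8586369 + 532504√260
(129+8√260)^4 = 2215249921 + 137383968√260
(129+8√260)^5 = 571525893249 + 35444531240√260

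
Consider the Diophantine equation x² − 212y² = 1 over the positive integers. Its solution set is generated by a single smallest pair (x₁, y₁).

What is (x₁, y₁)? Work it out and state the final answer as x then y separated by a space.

√212 → a₀=14, period (1,1,3,1,1,…,1,1,28); ℓ=14 even so k=13
i=0: a=14 ⇒ p=14, q=1
i=1: a=1 ⇒ p=15, q=1
…
i=4: a=1 ⇒ p=131, q=9
…
i=7: a=6 ⇒ p=2417, q=166
…
i=12: a=1 ⇒ p=37114, q=2549
i=13: a=1 ⇒ p=66249, q=4550
(x₁, y₁) = (66249, 4550);  66249² − 212·4550² = 1 ✓

66249 4550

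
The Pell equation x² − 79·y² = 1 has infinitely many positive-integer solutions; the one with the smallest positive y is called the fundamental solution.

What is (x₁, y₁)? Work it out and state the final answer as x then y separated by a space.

√79 = [8; 1,7,1,16, …], period ℓ=4 (even) → k=3
k=0  a_k=8  p_k/q_k = 8/1
k=1  a_k=1  p_k/q_k = 9/1
k=2  a_k=7  p_k/q_k = 71/8
k=3  a_k=1  p_k/q_k = 80/9
→ (80, 9).  Check: 80²=6400, 79·9²=6399, difference 1.

80 9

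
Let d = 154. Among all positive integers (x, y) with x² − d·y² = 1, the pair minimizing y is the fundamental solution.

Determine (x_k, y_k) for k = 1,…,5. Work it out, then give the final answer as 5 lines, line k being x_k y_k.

√154 = [12; 2,2,3,1,2,1,3,2,2,24, …], period ℓ=10 (even) → k=9
k=0  a_k=12  p_k/q_k = 12/1
k=1  a_k=2  p_k/q_k = 25/2
k=2  a_k=2  p_k/q_k = 62/5
k=3  a_k=3  p_k/q_k = 211/17
…
k=7  a_k=3  p_k/q_k = 3847/310
k=8  a_k=2  p_k/q_k = 8724/703
k=9  a_k=2  p_k/q_k = 21295/1716
(x₁, y₁) = (21295, 1716);  21295² − 154·1716² = 1 ✓
(21295+1716√154)^2 = 906954049 + 73084440√154
(21295+1716√154)^3 = 38627172925615 + 3112666297884√154
(21295+1716√154)^4 = 1645131293994988801 + 132568457553795120√154
(21295+1716√154)^5 = 70066141772619400108975 + 5646090604103467862916√154

21295 1716
906954049 73084440
38627172925615 3112666297884
1645131293994988801 132568457553795120
70066141772619400108975 5646090604103467862916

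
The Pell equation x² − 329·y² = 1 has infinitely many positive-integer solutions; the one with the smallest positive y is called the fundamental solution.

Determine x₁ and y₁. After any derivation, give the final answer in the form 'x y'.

√329 = [18; 7,4,2,1,1,4,1,1,2,4,7,36, …], period ℓ=12 (even) → k=11
k=0  a_k=18  p_k/q_k = 18/1
…
k=2  a_k=4  p_k/q_k = 526/29
k=3  a_k=2  p_k/q_k = 1179/65
…
k=5  a_k=1  p_k/q_k = 2884/159
k=6  a_k=4  p_k/q_k = 13241/730
k=7  a_k=1  p_k/q_k = 16125/889
…
k=9  a_k=2  p_k/q_k = 74857/4127
k=10  a_k=4  p_k/q_k = 328794/18127
k=11  a_k=7  p_k/q_k = 2376415/131016
(x₁, y₁) = (2376415, 131016);  2376415² − 329·131016² = 1 ✓

2376415 131016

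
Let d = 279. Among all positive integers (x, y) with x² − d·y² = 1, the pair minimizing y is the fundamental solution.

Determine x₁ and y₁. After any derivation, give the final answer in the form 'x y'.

d=279: √d = [16; 1,2,2,1,2,2,1,32] (ℓ=8, even), read p_7/q_7
step 0: (16, 1)  from 16·(1,0) + (0,1)
step 1: (17, 1)  from 1·(16,1) + (1,0)
step 2: (50, 3)  from 2·(17,1) + (16,1)
step 3: (117, 7)  from 2·(50,3) + (17,1)
…
step 6: (1069, 64)  from 2·(451,27) + (167,10)
step 7: (1520, 91)  from 1·(1069,64) + (451,27)
(x₁, y₁) = (1520, 91);  1520² − 279·91² = 1 ✓

1520 91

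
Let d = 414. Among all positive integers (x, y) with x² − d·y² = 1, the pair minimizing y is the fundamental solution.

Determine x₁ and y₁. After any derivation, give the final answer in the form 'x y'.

[20; 2,1,7,2,7,1,2,40] for √414; ℓ=8 ⇒ convergent index 7
a_0=20:  p_0=20·1+0=20,  q_0=20·0+1=1
…
a_2=1:  p_2=1·41+20=61,  q_2=1·2+1=3
…
a_4=2:  p_4=2·468+61=997,  q_4=2·23+3=49
…
a_6=1:  p_6=1·7447+997=8444,  q_6=1·366+49=415
a_7=2:  p_7=2·8444+7447=24335,  q_7=2·415+366=1196
fundamental: x₁=24335, y₁=1196  (since 592192225 − 414·1430416 = 1)

24335 1196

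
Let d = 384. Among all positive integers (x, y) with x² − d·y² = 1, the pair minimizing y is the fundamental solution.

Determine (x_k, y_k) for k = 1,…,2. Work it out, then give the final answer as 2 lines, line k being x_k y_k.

√384 = [19; 1,1,2,9,2,1,1,38, …], period ℓ=8 (even) → k=7
k=0  a_k=19  p_k/q_k = 19/1
k=1  a_k=1  p_k/q_k = 20/1
k=2  a_k=1  p_k/q_k = 39/2
k=3  a_k=2  p_k/q_k = 98/5
k=4  a_k=9  p_k/q_k = 921/47
k=5  a_k=2  p_k/q_k = 1940/99
k=6  a_k=1  p_k/q_k = 2861/146
k=7  a_k=1  p_k/q_k = 4801/245
→ (4801, 245).  Check: 4801²=23049601, 384·245²=23049600, difference 1.
(4801+245√384)^2 = 46099201 + 2352490√384

4801 245
46099201 2352490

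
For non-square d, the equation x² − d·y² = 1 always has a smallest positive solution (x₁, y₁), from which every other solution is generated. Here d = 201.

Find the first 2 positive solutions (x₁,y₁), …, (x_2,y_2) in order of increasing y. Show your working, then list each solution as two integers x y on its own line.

d=201: √d = [14; 5,1,1,1,2,…,1,5,28] (ℓ=14, even), read p_13/q_13
i=0: a=14 ⇒ p=14, q=1
…
i=4: a=1 ⇒ p=241, q=17
i=5: a=2 ⇒ p=638, q=45
i=6: a=1 ⇒ p=879, q=62
i=7: a=8 ⇒ p=7670, q=541
…
i=10: a=1 ⇒ p=33317, q=2350
…
i=12: a=1 ⇒ p=91402, q=6447
i=13: a=5 ⇒ p=515095, q=36332
(x₁, y₁) = (515095, 36332);  515095² − 201·36332² = 1 ✓
(515095+36332√201)^2 = 530645718049 + 37428863080√201

515095 36332
530645718049 37428863080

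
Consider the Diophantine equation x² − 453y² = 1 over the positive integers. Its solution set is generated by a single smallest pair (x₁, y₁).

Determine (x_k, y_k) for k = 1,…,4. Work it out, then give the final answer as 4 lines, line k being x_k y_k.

1653751 77700
5469784740001 256992905400
18091323967121133751 850004548596233100
59837090203895614338960001 2811391744490881177810800

√453 = [21; 3,1,1,10,14,10,1,1,3,42, …], period ℓ=10 (even) → k=9
a_0=21:  p_0=21·1+0=21,  q_0=21·0+1=1
a_1=3:  p_1=3·21+1=64,  q_1=3·1+0=3
a_2=1:  p_2=1·64+21=85,  q_2=1·3+1=4
a_3=1:  p_3=1·85+64=149,  q_3=1·4+3=7
…
a_6=10:  p_6=10·22199+1575=223565,  q_6=10·1043+74=10504
a_7=1:  p_7=1·223565+22199=245764,  q_7=1·10504+1043=11547
a_8=1:  p_8=1·245764+223565=469329,  q_8=1·11547+10504=22051
a_9=3:  p_9=3·469329+245764=1653751,  q_9=3·22051+11547=77700
fundamental: x₁=1653751, y₁=77700  (since 2734892370001 − 453·6037290000 = 1)
(x_2, y_2) = (1653751·1653751 + 453·77700·77700, 1653751·77700 + 77700·1653751) = (5469784740001, 256992905400)
(x_3, y_3) = (1653751·5469784740001 + 453·77700·256992905400, 1653751·256992905400 + 77700·5469784740001) = (18091323967121133751, 850004548596233100)
(x_4, y_4) = (1653751·18091323967121133751 + 453·77700·850004548596233100, 1653751·850004548596233100 + 77700·18091323967121133751) = (59837090203895614338960001, 2811391744490881177810800)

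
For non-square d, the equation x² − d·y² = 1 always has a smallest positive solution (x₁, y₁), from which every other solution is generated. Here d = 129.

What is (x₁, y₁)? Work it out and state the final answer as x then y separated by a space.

d=129: √d = [11; 2,1,3,1,6,1,3,1,2,22] (ℓ=10, even), read p_9/q_9
a_0=11:  p_0=11·1+0=11,  q_0=11·0+1=1
…
a_3=3:  p_3=3·34+23=125,  q_3=3·3+2=11
…
a_8=1:  p_8=1·4793+1238=6031,  q_8=1·422+109=531
a_9=2:  p_9=2·6031+4793=16855,  q_9=2·531+422=1484
fundamental: x₁=16855, y₁=1484  (since 284091025 − 129·2202256 = 1)

16855 1484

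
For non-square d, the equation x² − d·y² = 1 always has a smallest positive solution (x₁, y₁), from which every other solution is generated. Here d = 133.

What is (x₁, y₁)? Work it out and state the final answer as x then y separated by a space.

[11; 1,1,7,5,1,…,1,1,22] for √133; ℓ=16 ⇒ convergent index 15
step 0: (11, 1)  from 11·(1,0) + (0,1)
…
step 2: (23, 2)  from 1·(12,1) + (11,1)
…
step 9: (10979, 952)  from 1·(7969,691) + (3010,261)
…
step 13: (1210008, 104921)  from 7·(168583,14618) + (29927,2595)
step 14: (1378591, 119539)  from 1·(1210008,104921) + (168583,14618)
step 15: (2588599, 224460)  from 1·(1378591,119539) + (1210008,104921)
fundamental: x₁=2588599, y₁=224460  (since 6700844782801 − 133·50382291600 = 1)

2588599 224460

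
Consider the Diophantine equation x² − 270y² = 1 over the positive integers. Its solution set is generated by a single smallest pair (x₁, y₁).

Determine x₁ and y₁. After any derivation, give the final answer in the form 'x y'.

√270 = [16; 2,3,6,3,2,32, …], period ℓ=6 (even) → k=5
a_0=16:  p_0=16·1+0=16,  q_0=16·0+1=1
a_1=2:  p_1=2·16+1=33,  q_1=2·1+0=2
a_2=3:  p_2=3·33+16=115,  q_2=3·2+1=7
a_3=6:  p_3=6·115+33=723,  q_3=6·7+2=44
a_4=3:  p_4=3·723+115=2284,  q_4=3·44+7=139
a_5=2:  p_5=2·2284+723=5291,  q_5=2·139+44=322
fundamental: x₁=5291, y₁=322  (since 27994681 − 270·103684 = 1)

5291 322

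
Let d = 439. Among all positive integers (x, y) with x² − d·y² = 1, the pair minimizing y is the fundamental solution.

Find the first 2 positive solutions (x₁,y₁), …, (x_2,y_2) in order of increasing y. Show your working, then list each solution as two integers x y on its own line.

√439 = [20; 1,19,1,40, …], period ℓ=4 (even) → k=3
k=0  a_k=20  p_k/q_k = 20/1
…
k=2  a_k=19  p_k/q_k = 419/20
k=3  a_k=1  p_k/q_k = 440/21
→ (440, 21).  Check: 440²=193600, 439·21²=193599, difference 1.
k=2:  x_2 = 440·440+439·21·21 = 387199,  y_2 = 440·21+21·440 = 18480

440 21
387199 18480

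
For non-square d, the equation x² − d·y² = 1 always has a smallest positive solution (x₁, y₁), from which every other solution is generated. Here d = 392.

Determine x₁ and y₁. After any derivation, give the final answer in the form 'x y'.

[19; 1,3,1,38] for √392; ℓ=4 ⇒ convergent index 3
i=0: a=19 ⇒ p=19, q=1
i=1: a=1 ⇒ p=20, q=1
i=2: a=3 ⇒ p=79, q=4
i=3: a=1 ⇒ p=99, q=5
→ (99, 5).  Check: 99²=9801, 392·5²=9800, difference 1.

99 5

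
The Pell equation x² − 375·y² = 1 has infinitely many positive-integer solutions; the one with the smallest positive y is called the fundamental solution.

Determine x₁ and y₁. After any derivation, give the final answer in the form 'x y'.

15124 781

[19; 2,1,2,1,5,1,2,1,2,38] for √375; ℓ=10 ⇒ convergent index 9
step 0: (19, 1)  from 19·(1,0) + (0,1)
…
step 2: (58, 3)  from 1·(39,2) + (19,1)
…
step 7: (4086, 211)  from 2·(1433,74) + (1220,63)
step 8: (5519, 285)  from 1·(4086,211) + (1433,74)
step 9: (15124, 781)  from 2·(5519,285) + (4086,211)
fundamental: x₁=15124, y₁=781  (since 228735376 − 375·609961 = 1)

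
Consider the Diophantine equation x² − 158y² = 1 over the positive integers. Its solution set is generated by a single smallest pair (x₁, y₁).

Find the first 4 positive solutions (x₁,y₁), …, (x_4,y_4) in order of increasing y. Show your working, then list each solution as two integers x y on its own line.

[12; 1,1,3,12,3,1,1,24] for √158; ℓ=8 ⇒ convergent index 7
k=0  a_k=12  p_k/q_k = 12/1
k=1  a_k=1  p_k/q_k = 13/1
…
k=4  a_k=12  p_k/q_k = 1081/86
k=5  a_k=3  p_k/q_k = 3331/265
k=6  a_k=1  p_k/q_k = 4412/351
k=7  a_k=1  p_k/q_k = 7743/616
→ (7743, 616).  Check: 7743²=59954049, 158·616²=59954048, difference 1.
k=2:  x_2 = 7743·7743+158·616·616 = 119908097,  y_2 = 7743·616+616·7743 = 9539376
k=3:  x_3 = 7743·119908097+158·616·9539376 = 1856896782399,  y_3 = 7743·9539376+616·119908097 = 147726776120
k=4:  x_4 = 7743·1856896782399+158·616·147726776120 = 28755903452322817,  y_4 = 7743·147726776120+616·1856896782399 = 2287696845454944

7743 616
119908097 9539376
1856896782399 147726776120
28755903452322817 2287696845454944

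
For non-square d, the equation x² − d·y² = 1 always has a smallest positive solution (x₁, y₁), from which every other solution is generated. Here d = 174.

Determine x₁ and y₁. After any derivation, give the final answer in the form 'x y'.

√174 → a₀=13, period (5,4,5,26); ℓ=4 even so k=3
step 0: (13, 1)  from 13·(1,0) + (0,1)
step 1: (66, 5)  from 5·(13,1) + (1,0)
step 2: (277, 21)  from 4·(66,5) + (13,1)
step 3: (1451, 110)  from 5·(277,21) + (66,5)
fundamental: x₁=1451, y₁=110  (since 2105401 − 174·12100 = 1)

1451 110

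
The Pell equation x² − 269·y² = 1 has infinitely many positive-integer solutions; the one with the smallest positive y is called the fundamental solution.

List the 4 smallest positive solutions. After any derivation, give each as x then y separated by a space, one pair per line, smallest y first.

√269 → a₀=16, period (2,2,32); ℓ=3 odd so k=5
a_0=16:  p_0=16·1+0=16,  q_0=16·0+1=1
a_1=2:  p_1=2·16+1=33,  q_1=2·1+0=2
a_2=2:  p_2=2·33+16=82,  q_2=2·2+1=5
a_3=32:  p_3=32·82+33=2657,  q_3=32·5+2=162
a_4=2:  p_4=2·2657+82=5396,  q_4=2·162+5=329
a_5=2:  p_5=2·5396+2657=13449,  q_5=2·329+162=820
(x₁, y₁) = (13449, 820);  13449² − 269·820² = 1 ✓
(13449+820√269)^2 = 361751201 + 22056360√269
(13449+820√269)^3 = 9730383791049 + 593271970460√269
(13449+820√269)^4 = 261727862849884801 + 15957829439376720√269

13449 820
361751201 22056360
9730383791049 593271970460
261727862849884801 15957829439376720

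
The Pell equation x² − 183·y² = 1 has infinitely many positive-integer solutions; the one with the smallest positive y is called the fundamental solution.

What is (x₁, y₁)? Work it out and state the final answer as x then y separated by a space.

d=183: √d = [13; 1,1,8,1,1,26] (ℓ=6, even), read p_5/q_5
step 0: (13, 1)  from 13·(1,0) + (0,1)
step 1: (14, 1)  from 1·(13,1) + (1,0)
…
step 3: (230, 17)  from 8·(27,2) + (14,1)
step 4: (257, 19)  from 1·(230,17) + (27,2)
step 5: (487, 36)  from 1·(257,19) + (230,17)
fundamental: x₁=487, y₁=36  (since 237169 − 183·1296 = 1)

487 36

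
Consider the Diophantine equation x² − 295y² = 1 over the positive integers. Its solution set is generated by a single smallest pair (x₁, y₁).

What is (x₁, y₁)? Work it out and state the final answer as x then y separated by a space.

2024999 117900

[17; 5,1,2,3,2,6,2,3,2,1,5,34] for √295; ℓ=12 ⇒ convergent index 11
i=0: a=17 ⇒ p=17, q=1
…
i=2: a=1 ⇒ p=103, q=6
…
i=7: a=2 ⇒ p=31208, q=1817
i=8: a=3 ⇒ p=108103, q=6294
…
i=10: a=1 ⇒ p=355517, q=20699
i=11: a=5 ⇒ p=2024999, q=117900
fundamental: x₁=2024999, y₁=117900  (since 4100620950001 − 295·13900410000 = 1)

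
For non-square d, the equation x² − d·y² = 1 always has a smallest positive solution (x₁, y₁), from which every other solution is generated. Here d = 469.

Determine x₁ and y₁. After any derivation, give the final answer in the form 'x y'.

d=469: √d = [21; 1,1,1,10,6,10,1,1,1,42] (ℓ=10, even), read p_9/q_9
step 0: (21, 1)  from 21·(1,0) + (0,1)
step 1: (22, 1)  from 1·(21,1) + (1,0)
step 2: (43, 2)  from 1·(22,1) + (21,1)
step 3: (65, 3)  from 1·(43,2) + (22,1)
step 4: (693, 32)  from 10·(65,3) + (43,2)
step 5: (4223, 195)  from 6·(693,32) + (65,3)
step 6: (42923, 1982)  from 10·(4223,195) + (693,32)
…
step 8: (90069, 4159)  from 1·(47146,2177) + (42923,1982)
step 9: (137215, 6336)  from 1·(90069,4159) + (47146,2177)
fundamental: x₁=137215, y₁=6336  (since 18827956225 − 469·40144896 = 1)

137215 6336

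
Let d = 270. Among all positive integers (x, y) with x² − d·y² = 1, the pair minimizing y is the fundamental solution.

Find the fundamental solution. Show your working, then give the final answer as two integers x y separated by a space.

√270 = [16; 2,3,6,3,2,32, …], period ℓ=6 (even) → k=5
a_0=16:  p_0=16·1+0=16,  q_0=16·0+1=1
a_1=2:  p_1=2·16+1=33,  q_1=2·1+0=2
…
a_3=6:  p_3=6·115+33=723,  q_3=6·7+2=44
a_4=3:  p_4=3·723+115=2284,  q_4=3·44+7=139
a_5=2:  p_5=2·2284+723=5291,  q_5=2·139+44=322
(x₁, y₁) = (5291, 322);  5291² − 270·322² = 1 ✓

5291 322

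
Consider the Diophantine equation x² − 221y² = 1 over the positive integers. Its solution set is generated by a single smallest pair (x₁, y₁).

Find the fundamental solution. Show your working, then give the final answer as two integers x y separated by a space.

1665 112

[14; 1,6,2,6,1,28] for √221; ℓ=6 ⇒ convergent index 5
k=0  a_k=14  p_k/q_k = 14/1
…
k=4  a_k=6  p_k/q_k = 1442/97
k=5  a_k=1  p_k/q_k = 1665/112
→ (1665, 112).  Check: 1665²=2772225, 221·112²=2772224, difference 1.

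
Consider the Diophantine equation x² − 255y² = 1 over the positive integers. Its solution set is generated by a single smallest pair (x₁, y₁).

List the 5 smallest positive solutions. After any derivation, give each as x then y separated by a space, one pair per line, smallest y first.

16 1
511 32
16336 1023
522241 32704
16695376 1045505

√255 = [15; 1,30, …], period ℓ=2 (even) → k=1
a_0=15:  p_0=15·1+0=15,  q_0=15·0+1=1
a_1=1:  p_1=1·15+1=16,  q_1=1·1+0=1
→ (16, 1).  Check: 16²=256, 255·1²=255, difference 1.
k=2:  x_2 = 16·16+255·1·1 = 511,  y_2 = 16·1+1·16 = 32
k=3:  x_3 = 16·511+255·1·32 = 16336,  y_3 = 16·32+1·511 = 1023
k=4:  x_4 = 16·16336+255·1·1023 = 522241,  y_4 = 16·1023+1·16336 = 32704
k=5:  x_5 = 16·522241+255·1·32704 = 16695376,  y_5 = 16·32704+1·522241 = 1045505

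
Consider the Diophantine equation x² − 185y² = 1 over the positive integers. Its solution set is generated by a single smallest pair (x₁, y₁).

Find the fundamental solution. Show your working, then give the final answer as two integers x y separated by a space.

[13; 1,1,1,1,26] for √185; ℓ=5 ⇒ convergent index 9
a_0=13:  p_0=13·1+0=13,  q_0=13·0+1=1
a_1=1:  p_1=1·13+1=14,  q_1=1·1+0=1
a_2=1:  p_2=1·14+13=27,  q_2=1·1+1=2
…
a_4=1:  p_4=1·41+27=68,  q_4=1·3+2=5
a_5=26:  p_5=26·68+41=1809,  q_5=26·5+3=133
…
a_7=1:  p_7=1·1877+1809=3686,  q_7=1·138+133=271
a_8=1:  p_8=1·3686+1877=5563,  q_8=1·271+138=409
a_9=1:  p_9=1·5563+3686=9249,  q_9=1·409+271=680
(x₁, y₁) = (9249, 680);  9249² − 185·680² = 1 ✓

9249 680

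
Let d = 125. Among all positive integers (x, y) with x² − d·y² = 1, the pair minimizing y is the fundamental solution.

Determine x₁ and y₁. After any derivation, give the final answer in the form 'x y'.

930249 83204

√125 → a₀=11, period (5,1,1,5,22); ℓ=5 odd so k=9
a_0=11:  p_0=11·1+0=11,  q_0=11·0+1=1
a_1=5:  p_1=5·11+1=56,  q_1=5·1+0=5
a_2=1:  p_2=1·56+11=67,  q_2=1·5+1=6
a_3=1:  p_3=1·67+56=123,  q_3=1·6+5=11
a_4=5:  p_4=5·123+67=682,  q_4=5·11+6=61
a_5=22:  p_5=22·682+123=15127,  q_5=22·61+11=1353
a_6=5:  p_6=5·15127+682=76317,  q_6=5·1353+61=6826
…
a_8=1:  p_8=1·91444+76317=167761,  q_8=1·8179+6826=15005
a_9=5:  p_9=5·167761+91444=930249,  q_9=5·15005+8179=83204
→ (930249, 83204).  Check: 930249²=865363202001, 125·83204²=865363202000, difference 1.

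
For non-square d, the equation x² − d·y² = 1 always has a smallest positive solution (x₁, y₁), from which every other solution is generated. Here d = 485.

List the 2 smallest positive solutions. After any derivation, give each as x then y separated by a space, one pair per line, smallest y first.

d=485: √d = [22; 44] (ℓ=1, odd), read p_1/q_1
k=0  a_k=22  p_k/q_k = 22/1
k=1  a_k=44  p_k/q_k = 969/44
(x₁, y₁) = (969, 44);  969² − 485·44² = 1 ✓
n=2: (969,44)∘(969,44) = (969·969+485·44·44, 969·44+44·969) = (1877921,85272)

969 44
1877921 85272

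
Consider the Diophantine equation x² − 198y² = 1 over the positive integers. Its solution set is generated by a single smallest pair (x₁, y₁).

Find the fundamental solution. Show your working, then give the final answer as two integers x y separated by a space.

[14; 14,28] for √198; ℓ=2 ⇒ convergent index 1
a_0=14:  p_0=14·1+0=14,  q_0=14·0+1=1
a_1=14:  p_1=14·14+1=197,  q_1=14·1+0=14
fundamental: x₁=197, y₁=14  (since 38809 − 198·196 = 1)

197 14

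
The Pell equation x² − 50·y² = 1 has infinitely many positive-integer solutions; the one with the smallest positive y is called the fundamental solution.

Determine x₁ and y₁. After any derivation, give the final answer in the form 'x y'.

99 14

√50 = [7; 14, …], period ℓ=1 (odd) → k=1
k=0  a_k=7  p_k/q_k = 7/1
k=1  a_k=14  p_k/q_k = 99/14
fundamental: x₁=99, y₁=14  (since 9801 − 50·196 = 1)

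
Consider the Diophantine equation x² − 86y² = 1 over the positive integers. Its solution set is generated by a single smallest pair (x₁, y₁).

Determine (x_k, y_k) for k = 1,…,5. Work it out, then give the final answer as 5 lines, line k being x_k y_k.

10405 1122
216528049 23348820
4505948689285 485888943078
93768792007492801 10111348882104360
1951328557169976499525 210417169750702788522

[9; 3,1,1,1,8,1,1,1,3,18] for √86; ℓ=10 ⇒ convergent index 9
a_0=9:  p_0=9·1+0=9,  q_0=9·0+1=1
a_1=3:  p_1=3·9+1=28,  q_1=3·1+0=3
a_2=1:  p_2=1·28+9=37,  q_2=1·3+1=4
a_3=1:  p_3=1·37+28=65,  q_3=1·4+3=7
a_4=1:  p_4=1·65+37=102,  q_4=1·7+4=11
a_5=8:  p_5=8·102+65=881,  q_5=8·11+7=95
a_6=1:  p_6=1·881+102=983,  q_6=1·95+11=106
…
a_8=1:  p_8=1·1864+983=2847,  q_8=1·201+106=307
a_9=3:  p_9=3·2847+1864=10405,  q_9=3·307+201=1122
(x₁, y₁) = (10405, 1122);  10405² − 86·1122² = 1 ✓
k=2:  x_2 = 10405·10405+86·1122·1122 = 216528049,  y_2 = 10405·1122+1122·10405 = 23348820
k=3:  x_3 = 10405·216528049+86·1122·23348820 = 4505948689285,  y_3 = 10405·23348820+1122·216528049 = 485888943078
k=4:  x_4 = 10405·4505948689285+86·1122·485888943078 = 93768792007492801,  y_4 = 10405·485888943078+1122·4505948689285 = 10111348882104360
k=5:  x_5 = 10405·93768792007492801+86·1122·10111348882104360 = 1951328557169976499525,  y_5 = 10405·10111348882104360+1122·93768792007492801 = 210417169750702788522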